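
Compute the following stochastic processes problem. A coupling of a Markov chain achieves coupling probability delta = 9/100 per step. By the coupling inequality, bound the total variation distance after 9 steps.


TV distance bound <= (1-delta)^n
= (1 - 0.0900)^9
= 0.9100^9
= 0.4279

0.4279


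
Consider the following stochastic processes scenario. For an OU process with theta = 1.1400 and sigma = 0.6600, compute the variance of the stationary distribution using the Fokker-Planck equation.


Stationary variance = sigma^2 / (2*theta)
= 0.6600^2 / (2*1.1400)
= 0.4356 / 2.2800
= 0.1911

0.1911


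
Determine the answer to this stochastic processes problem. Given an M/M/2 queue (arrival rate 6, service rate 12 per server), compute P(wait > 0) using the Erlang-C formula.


a = lambda/mu = 0.5000
rho = a/c = 0.2500
Erlang-C formula applied:
C(c,a) = 0.1000

0.1000


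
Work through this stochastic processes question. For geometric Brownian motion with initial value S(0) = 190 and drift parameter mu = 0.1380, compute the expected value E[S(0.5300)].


E[S(t)] = S(0) * exp(mu * t)
= 190 * exp(0.1380 * 0.5300)
= 190 * 1.0759
= 204.4174

204.4174


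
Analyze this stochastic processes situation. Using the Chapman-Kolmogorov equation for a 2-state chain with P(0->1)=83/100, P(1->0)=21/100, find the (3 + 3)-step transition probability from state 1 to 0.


P^6 = P^3 * P^3
Computing via matrix multiplication of the transition matrix.
Entry (1,0) of P^6 = 0.2019

0.2019


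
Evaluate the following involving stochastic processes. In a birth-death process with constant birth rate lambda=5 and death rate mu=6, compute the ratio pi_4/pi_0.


For birth-death process, pi_n/pi_0 = (lambda/mu)^n
= (5/6)^4
= 0.4823

0.4823


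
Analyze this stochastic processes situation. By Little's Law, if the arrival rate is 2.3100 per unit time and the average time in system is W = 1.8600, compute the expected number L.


Little's Law: L = lambda * W
= 2.3100 * 1.8600
= 4.2966

4.2966


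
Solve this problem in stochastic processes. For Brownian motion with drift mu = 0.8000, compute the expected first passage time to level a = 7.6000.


Expected first passage time = a/mu
= 7.6000/0.8000
= 9.5000

9.5000


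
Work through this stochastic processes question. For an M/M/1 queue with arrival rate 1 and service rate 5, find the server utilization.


rho = lambda/mu
= 1/5
= 0.2000

0.2000


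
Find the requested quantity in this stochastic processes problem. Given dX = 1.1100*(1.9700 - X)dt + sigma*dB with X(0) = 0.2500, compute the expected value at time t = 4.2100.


E[X(t)] = mu + (X(0) - mu)*exp(-theta*t)
= 1.9700 + (0.2500 - 1.9700)*exp(-1.1100*4.2100)
= 1.9700 + -1.7200 * 0.0093
= 1.9539

1.9539


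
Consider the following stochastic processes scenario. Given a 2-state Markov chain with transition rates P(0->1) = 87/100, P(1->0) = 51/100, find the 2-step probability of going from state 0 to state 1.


Computing P^2 by matrix multiplication.
P = [[0.1300, 0.8700], [0.5100, 0.4900]]
After raising P to the power 2:
P^2(0,1) = 0.5394

0.5394


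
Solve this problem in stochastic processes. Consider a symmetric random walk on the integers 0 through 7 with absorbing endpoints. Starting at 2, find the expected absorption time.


For symmetric RW on 0,...,N with absorbing barriers, E(i) = i*(N-i)
E(2) = 2 * 5 = 10

10


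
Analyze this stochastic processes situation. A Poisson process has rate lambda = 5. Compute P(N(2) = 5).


P(N(t)=k) = (lambda*t)^k * exp(-lambda*t) / k!
lambda*t = 10
= 10^5 * exp(-10) / 5!
= 100000 * 4.5400e-05 / 120
= 0.0378

0.0378


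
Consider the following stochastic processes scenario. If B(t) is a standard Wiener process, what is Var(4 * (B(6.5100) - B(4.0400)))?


Var(alpha*(B(t)-B(s))) = alpha^2 * (t-s)
= 4^2 * (6.5100 - 4.0400)
= 16 * 2.4700
= 39.5200

39.5200


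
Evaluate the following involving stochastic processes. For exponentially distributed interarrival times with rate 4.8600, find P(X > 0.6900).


P(X > t) = exp(-lambda * t)
= exp(-4.8600 * 0.6900)
= exp(-3.3534) = 0.0350

0.0350


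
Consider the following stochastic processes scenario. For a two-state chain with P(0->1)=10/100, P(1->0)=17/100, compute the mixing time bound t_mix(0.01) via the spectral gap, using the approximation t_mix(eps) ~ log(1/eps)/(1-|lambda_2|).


lambda_2 = |1 - p01 - p10| = |1 - 0.1000 - 0.1700| = 0.7300
t_mix ~ log(1/eps)/(1 - |lambda_2|)
= log(100)/(1 - 0.7300) = 4.6052/0.2700
= 17.0562

17.0562


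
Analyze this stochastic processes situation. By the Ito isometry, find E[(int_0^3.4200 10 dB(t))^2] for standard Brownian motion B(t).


By Ito isometry: E[(int f dB)^2] = int f^2 dt
= 10^2 * 3.4200
= 100 * 3.4200 = 342.0000

342.0000


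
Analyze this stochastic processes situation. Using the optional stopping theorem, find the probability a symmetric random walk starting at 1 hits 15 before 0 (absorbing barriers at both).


By optional stopping theorem: E(M at tau) = M(0) = 1
P(hit 15)*15 + P(hit 0)*0 = 1
P(hit 15) = (1 - 0)/(15 - 0) = 1/15 = 0.0667

0.0667


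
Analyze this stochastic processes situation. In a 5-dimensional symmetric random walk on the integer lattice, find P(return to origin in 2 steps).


P(return in 2 steps) = P(reverse first step) = 1/(2d)
= 1/10
= 0.1000

0.1000


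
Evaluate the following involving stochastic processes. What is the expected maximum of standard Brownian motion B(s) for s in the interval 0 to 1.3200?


E(max B(s)) = sqrt(2t/pi)
= sqrt(2*1.3200/pi)
= sqrt(0.8403)
= 0.9167

0.9167


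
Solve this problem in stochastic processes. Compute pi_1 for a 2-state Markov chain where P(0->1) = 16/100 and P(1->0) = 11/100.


Stationary distribution: pi_0 = p10/(p01+p10), pi_1 = p01/(p01+p10)
p01 = 0.1600, p10 = 0.1100
pi_1 = 0.5926

0.5926


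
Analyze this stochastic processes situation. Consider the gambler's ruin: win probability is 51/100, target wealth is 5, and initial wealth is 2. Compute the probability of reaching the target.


Gambler's ruin formula:
r = q/p = 0.4900/0.5100 = 0.9608
P(win) = (1 - r^i)/(1 - r^N)
= (1 - 0.9608^2)/(1 - 0.9608^5)
= 0.4241

0.4241


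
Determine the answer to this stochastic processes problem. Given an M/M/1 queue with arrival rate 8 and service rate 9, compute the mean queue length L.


rho = 8/9 = 0.8889
L = rho/(1-rho)
= 0.8889/0.1111
= 8.0000

8.0000


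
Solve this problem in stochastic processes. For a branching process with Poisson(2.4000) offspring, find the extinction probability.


Since mu = 2.4000 > 1, extinction prob q < 1.
Solve s = exp(mu*(s-1)) iteratively.
q = 0.1214

0.1214


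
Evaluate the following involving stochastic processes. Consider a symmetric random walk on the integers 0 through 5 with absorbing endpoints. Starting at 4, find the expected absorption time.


For symmetric RW on 0,...,N with absorbing barriers, E(i) = i*(N-i)
E(4) = 4 * 1 = 4

4


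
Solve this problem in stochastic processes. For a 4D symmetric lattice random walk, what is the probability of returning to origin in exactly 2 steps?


P(return in 2 steps) = P(reverse first step) = 1/(2d)
= 1/8
= 0.1250

0.1250


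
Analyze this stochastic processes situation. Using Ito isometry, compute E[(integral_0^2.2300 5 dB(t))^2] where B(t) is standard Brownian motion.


By Ito isometry: E[(int f dB)^2] = int f^2 dt
= 5^2 * 2.2300
= 25 * 2.2300 = 55.7500

55.7500


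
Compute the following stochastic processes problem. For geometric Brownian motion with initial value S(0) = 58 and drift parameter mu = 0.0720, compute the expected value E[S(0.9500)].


E[S(t)] = S(0) * exp(mu * t)
= 58 * exp(0.0720 * 0.9500)
= 58 * 1.0708
= 62.1060

62.1060


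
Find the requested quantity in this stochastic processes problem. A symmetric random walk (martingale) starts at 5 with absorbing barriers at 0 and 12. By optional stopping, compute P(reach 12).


By optional stopping theorem: E(M at tau) = M(0) = 5
P(hit 12)*12 + P(hit 0)*0 = 5
P(hit 12) = (5 - 0)/(12 - 0) = 5/12 = 0.4167

0.4167


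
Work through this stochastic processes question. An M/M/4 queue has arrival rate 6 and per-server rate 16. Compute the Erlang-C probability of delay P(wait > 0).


a = lambda/mu = 0.3750
rho = a/c = 0.0938
Erlang-C formula applied:
C(c,a) = 6.2488e-04

6.2488e-04


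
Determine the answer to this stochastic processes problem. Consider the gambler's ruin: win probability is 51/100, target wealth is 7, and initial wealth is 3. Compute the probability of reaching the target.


Gambler's ruin formula:
r = q/p = 0.4900/0.5100 = 0.9608
P(win) = (1 - r^i)/(1 - r^N)
= (1 - 0.9608^3)/(1 - 0.9608^7)
= 0.4630

0.4630


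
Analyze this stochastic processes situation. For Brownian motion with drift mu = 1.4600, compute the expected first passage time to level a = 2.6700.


Expected first passage time = a/mu
= 2.6700/1.4600
= 1.8288

1.8288


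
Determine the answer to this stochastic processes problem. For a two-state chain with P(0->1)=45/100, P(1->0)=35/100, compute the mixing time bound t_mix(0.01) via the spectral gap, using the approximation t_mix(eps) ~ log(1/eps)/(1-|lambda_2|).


lambda_2 = |1 - p01 - p10| = |1 - 0.4500 - 0.3500| = 0.2000
t_mix ~ log(1/eps)/(1 - |lambda_2|)
= log(100)/(1 - 0.2000) = 4.6052/0.8000
= 5.7565

5.7565


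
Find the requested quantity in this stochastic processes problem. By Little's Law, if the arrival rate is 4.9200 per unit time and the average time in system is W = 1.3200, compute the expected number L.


Little's Law: L = lambda * W
= 4.9200 * 1.3200
= 6.4944

6.4944


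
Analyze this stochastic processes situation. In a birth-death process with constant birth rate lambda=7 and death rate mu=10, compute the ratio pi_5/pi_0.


For birth-death process, pi_n/pi_0 = (lambda/mu)^n
= (7/10)^5
= 0.1681

0.1681


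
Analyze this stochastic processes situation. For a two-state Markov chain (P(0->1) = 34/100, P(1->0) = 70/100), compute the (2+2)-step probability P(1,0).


P^4 = P^2 * P^2
Computing via matrix multiplication of the transition matrix.
Entry (1,0) of P^4 = 0.6731

0.6731


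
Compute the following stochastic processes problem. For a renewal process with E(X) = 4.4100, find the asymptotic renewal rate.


Long-run renewal rate = 1/E(X)
= 1/4.4100
= 0.2268

0.2268


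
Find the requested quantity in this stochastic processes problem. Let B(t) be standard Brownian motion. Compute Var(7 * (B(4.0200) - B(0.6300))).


Var(alpha*(B(t)-B(s))) = alpha^2 * (t-s)
= 7^2 * (4.0200 - 0.6300)
= 49 * 3.3900
= 166.1100

166.1100


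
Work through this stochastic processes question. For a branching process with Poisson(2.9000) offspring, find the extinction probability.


Since mu = 2.9000 > 1, extinction prob q < 1.
Solve s = exp(mu*(s-1)) iteratively.
q = 0.0668

0.0668


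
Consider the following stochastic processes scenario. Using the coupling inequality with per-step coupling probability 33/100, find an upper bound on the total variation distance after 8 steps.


TV distance bound <= (1-delta)^n
= (1 - 0.3300)^8
= 0.6700^8
= 0.0406

0.0406


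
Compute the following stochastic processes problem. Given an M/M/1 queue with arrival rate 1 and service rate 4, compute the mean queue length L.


rho = 1/4 = 0.2500
L = rho/(1-rho)
= 0.2500/0.7500
= 0.3333

0.3333


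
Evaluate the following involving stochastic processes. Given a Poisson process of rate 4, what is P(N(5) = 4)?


P(N(t)=k) = (lambda*t)^k * exp(-lambda*t) / k!
lambda*t = 20
= 20^4 * exp(-20) / 4!
= 160000 * 2.0612e-09 / 24
= 1.3741e-05

1.3741e-05


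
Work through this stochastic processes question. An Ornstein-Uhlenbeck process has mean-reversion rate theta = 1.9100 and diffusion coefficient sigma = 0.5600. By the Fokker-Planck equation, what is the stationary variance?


Stationary variance = sigma^2 / (2*theta)
= 0.5600^2 / (2*1.9100)
= 0.3136 / 3.8200
= 0.0821

0.0821


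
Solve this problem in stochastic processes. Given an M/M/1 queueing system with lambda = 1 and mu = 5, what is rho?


rho = lambda/mu
= 1/5
= 0.2000

0.2000


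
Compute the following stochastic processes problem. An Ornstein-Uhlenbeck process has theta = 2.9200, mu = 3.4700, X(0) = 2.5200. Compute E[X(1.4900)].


E[X(t)] = mu + (X(0) - mu)*exp(-theta*t)
= 3.4700 + (2.5200 - 3.4700)*exp(-2.9200*1.4900)
= 3.4700 + -0.9500 * 0.0129
= 3.4577

3.4577


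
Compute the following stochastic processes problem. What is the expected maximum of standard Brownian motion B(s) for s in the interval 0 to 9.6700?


E(max B(s)) = sqrt(2t/pi)
= sqrt(2*9.6700/pi)
= sqrt(6.1561)
= 2.4812

2.4812


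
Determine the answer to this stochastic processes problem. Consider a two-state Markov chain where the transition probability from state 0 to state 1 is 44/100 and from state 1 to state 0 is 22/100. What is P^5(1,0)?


Computing P^5 by matrix multiplication.
P = [[0.5600, 0.4400], [0.2200, 0.7800]]
After raising P to the power 5:
P^5(1,0) = 0.3318

0.3318


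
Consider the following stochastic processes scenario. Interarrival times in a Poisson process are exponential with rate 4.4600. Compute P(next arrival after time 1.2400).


P(X > t) = exp(-lambda * t)
= exp(-4.4600 * 1.2400)
= exp(-5.5304) = 0.0040

0.0040


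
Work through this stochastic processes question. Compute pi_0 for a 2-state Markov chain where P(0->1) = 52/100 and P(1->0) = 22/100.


Stationary distribution: pi_0 = p10/(p01+p10), pi_1 = p01/(p01+p10)
p01 = 0.5200, p10 = 0.2200
pi_0 = 0.2973

0.2973


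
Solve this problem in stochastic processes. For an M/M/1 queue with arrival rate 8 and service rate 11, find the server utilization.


rho = lambda/mu
= 8/11
= 0.7273

0.7273


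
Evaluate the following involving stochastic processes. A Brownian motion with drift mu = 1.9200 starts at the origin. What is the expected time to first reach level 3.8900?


Expected first passage time = a/mu
= 3.8900/1.9200
= 2.0260

2.0260


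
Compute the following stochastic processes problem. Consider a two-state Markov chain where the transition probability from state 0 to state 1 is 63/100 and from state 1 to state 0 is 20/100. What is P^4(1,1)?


Computing P^4 by matrix multiplication.
P = [[0.3700, 0.6300], [0.2000, 0.8000]]
After raising P to the power 4:
P^4(1,1) = 0.7592

0.7592


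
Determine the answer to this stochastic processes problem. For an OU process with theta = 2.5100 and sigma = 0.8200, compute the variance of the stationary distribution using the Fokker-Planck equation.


Stationary variance = sigma^2 / (2*theta)
= 0.8200^2 / (2*2.5100)
= 0.6724 / 5.0200
= 0.1339

0.1339


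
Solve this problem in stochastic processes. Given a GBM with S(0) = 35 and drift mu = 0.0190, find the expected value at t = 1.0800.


E[S(t)] = S(0) * exp(mu * t)
= 35 * exp(0.0190 * 1.0800)
= 35 * 1.0207
= 35.7256

35.7256


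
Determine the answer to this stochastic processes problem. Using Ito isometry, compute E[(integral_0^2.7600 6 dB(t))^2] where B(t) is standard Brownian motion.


By Ito isometry: E[(int f dB)^2] = int f^2 dt
= 6^2 * 2.7600
= 36 * 2.7600 = 99.3600

99.3600


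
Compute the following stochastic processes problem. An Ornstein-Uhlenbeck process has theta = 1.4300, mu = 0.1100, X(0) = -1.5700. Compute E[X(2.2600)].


E[X(t)] = mu + (X(0) - mu)*exp(-theta*t)
= 0.1100 + (-1.5700 - 0.1100)*exp(-1.4300*2.2600)
= 0.1100 + -1.6800 * 0.0395
= 0.0437

0.0437


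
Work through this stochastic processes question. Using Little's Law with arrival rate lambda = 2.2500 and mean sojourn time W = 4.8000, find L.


Little's Law: L = lambda * W
= 2.2500 * 4.8000
= 10.8000

10.8000


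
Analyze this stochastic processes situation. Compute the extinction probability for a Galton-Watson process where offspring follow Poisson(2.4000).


Since mu = 2.4000 > 1, extinction prob q < 1.
Solve s = exp(mu*(s-1)) iteratively.
q = 0.1214

0.1214


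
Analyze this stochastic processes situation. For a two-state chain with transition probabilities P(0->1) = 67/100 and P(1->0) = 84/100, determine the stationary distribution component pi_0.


Stationary distribution: pi_0 = p10/(p01+p10), pi_1 = p01/(p01+p10)
p01 = 0.6700, p10 = 0.8400
pi_0 = 0.5563

0.5563


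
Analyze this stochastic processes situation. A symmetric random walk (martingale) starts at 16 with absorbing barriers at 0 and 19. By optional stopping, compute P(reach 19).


By optional stopping theorem: E(M at tau) = M(0) = 16
P(hit 19)*19 + P(hit 0)*0 = 16
P(hit 19) = (16 - 0)/(19 - 0) = 16/19 = 0.8421

0.8421


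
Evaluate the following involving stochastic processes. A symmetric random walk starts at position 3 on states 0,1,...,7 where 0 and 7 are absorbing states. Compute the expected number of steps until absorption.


For symmetric RW on 0,...,N with absorbing barriers, E(i) = i*(N-i)
E(3) = 3 * 4 = 12

12


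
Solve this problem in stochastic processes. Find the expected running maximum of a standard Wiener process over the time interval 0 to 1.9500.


E(max B(s)) = sqrt(2t/pi)
= sqrt(2*1.9500/pi)
= sqrt(1.2414)
= 1.1142

1.1142


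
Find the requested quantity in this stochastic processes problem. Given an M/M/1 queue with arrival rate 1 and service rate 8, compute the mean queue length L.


rho = 1/8 = 0.1250
L = rho/(1-rho)
= 0.1250/0.8750
= 0.1429

0.1429


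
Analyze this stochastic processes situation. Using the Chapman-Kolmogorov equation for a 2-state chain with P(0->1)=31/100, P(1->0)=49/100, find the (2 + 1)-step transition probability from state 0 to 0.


P^3 = P^2 * P^1
Computing via matrix multiplication of the transition matrix.
Entry (0,0) of P^3 = 0.6156

0.6156


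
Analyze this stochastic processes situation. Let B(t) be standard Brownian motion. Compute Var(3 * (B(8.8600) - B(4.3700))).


Var(alpha*(B(t)-B(s))) = alpha^2 * (t-s)
= 3^2 * (8.8600 - 4.3700)
= 9 * 4.4900
= 40.4100

40.4100


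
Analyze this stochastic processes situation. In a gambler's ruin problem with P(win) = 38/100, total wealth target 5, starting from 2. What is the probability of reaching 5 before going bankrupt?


Gambler's ruin formula:
r = q/p = 0.6200/0.3800 = 1.6316
P(win) = (1 - r^i)/(1 - r^N)
= (1 - 1.6316^2)/(1 - 1.6316^5)
= 0.1574

0.1574


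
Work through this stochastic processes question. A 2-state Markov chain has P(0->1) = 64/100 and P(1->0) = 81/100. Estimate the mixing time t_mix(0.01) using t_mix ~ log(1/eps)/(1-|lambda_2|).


lambda_2 = |1 - p01 - p10| = |1 - 0.6400 - 0.8100| = 0.4500
t_mix ~ log(1/eps)/(1 - |lambda_2|)
= log(100)/(1 - 0.4500) = 4.6052/0.5500
= 8.3730

8.3730


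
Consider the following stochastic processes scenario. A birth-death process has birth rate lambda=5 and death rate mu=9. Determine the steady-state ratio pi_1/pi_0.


For birth-death process, pi_n/pi_0 = (lambda/mu)^n
= (5/9)^1
= 0.5556

0.5556


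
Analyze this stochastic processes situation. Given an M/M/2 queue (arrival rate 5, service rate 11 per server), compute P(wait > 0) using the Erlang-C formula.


a = lambda/mu = 0.4545
rho = a/c = 0.2273
Erlang-C formula applied:
C(c,a) = 0.0842

0.0842


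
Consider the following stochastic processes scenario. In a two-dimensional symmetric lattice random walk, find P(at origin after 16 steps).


P = C(16,8)^2 / 4^16
= 12870^2 / 4294967296
= 165636900 / 4294967296
= 0.0386

0.0386


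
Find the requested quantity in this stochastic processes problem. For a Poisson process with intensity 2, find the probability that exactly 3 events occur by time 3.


P(N(t)=k) = (lambda*t)^k * exp(-lambda*t) / k!
lambda*t = 6
= 6^3 * exp(-6) / 3!
= 216 * 0.0025 / 6
= 0.0892

0.0892


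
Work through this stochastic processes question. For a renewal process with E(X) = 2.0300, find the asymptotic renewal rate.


Long-run renewal rate = 1/E(X)
= 1/2.0300
= 0.4926

0.4926


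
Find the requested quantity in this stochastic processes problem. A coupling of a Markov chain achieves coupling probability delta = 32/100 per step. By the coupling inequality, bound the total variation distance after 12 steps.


TV distance bound <= (1-delta)^n
= (1 - 0.3200)^12
= 0.6800^12
= 0.0098

0.0098


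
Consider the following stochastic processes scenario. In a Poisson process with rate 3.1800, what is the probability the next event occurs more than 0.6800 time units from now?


P(X > t) = exp(-lambda * t)
= exp(-3.1800 * 0.6800)
= exp(-2.1624) = 0.1150

0.1150


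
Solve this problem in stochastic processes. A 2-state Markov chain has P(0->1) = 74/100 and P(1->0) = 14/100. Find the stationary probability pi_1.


Stationary distribution: pi_0 = p10/(p01+p10), pi_1 = p01/(p01+p10)
p01 = 0.7400, p10 = 0.1400
pi_1 = 0.8409

0.8409


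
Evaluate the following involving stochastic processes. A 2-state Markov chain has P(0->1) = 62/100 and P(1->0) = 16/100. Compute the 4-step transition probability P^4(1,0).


Computing P^4 by matrix multiplication.
P = [[0.3800, 0.6200], [0.1600, 0.8400]]
After raising P to the power 4:
P^4(1,0) = 0.2046

0.2046


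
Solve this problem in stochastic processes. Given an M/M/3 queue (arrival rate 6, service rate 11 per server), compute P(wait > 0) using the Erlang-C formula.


a = lambda/mu = 0.5455
rho = a/c = 0.1818
Erlang-C formula applied:
C(c,a) = 0.0191

0.0191


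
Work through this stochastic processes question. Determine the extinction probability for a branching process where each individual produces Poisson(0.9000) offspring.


Since mu = 0.9000 <= 1, extinction probability = 1.

1.0000


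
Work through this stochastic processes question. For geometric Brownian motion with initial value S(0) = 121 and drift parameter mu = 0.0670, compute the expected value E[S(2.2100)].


E[S(t)] = S(0) * exp(mu * t)
= 121 * exp(0.0670 * 2.2100)
= 121 * 1.1596
= 140.3109

140.3109


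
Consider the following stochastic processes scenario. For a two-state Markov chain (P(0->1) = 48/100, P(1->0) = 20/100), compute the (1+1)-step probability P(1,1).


P^2 = P^1 * P^1
Computing via matrix multiplication of the transition matrix.
Entry (1,1) of P^2 = 0.7360

0.7360


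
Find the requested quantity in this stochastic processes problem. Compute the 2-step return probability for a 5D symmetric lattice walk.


P(return in 2 steps) = P(reverse first step) = 1/(2d)
= 1/10
= 0.1000

0.1000


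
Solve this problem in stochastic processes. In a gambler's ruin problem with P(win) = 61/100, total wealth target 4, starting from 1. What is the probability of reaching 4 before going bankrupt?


Gambler's ruin formula:
r = q/p = 0.3900/0.6100 = 0.6393
P(win) = (1 - r^i)/(1 - r^N)
= (1 - 0.6393^1)/(1 - 0.6393^4)
= 0.4330

0.4330


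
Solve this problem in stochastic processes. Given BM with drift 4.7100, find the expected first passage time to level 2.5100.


Expected first passage time = a/mu
= 2.5100/4.7100
= 0.5329

0.5329


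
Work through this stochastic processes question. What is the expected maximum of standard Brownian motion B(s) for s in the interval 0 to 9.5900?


E(max B(s)) = sqrt(2t/pi)
= sqrt(2*9.5900/pi)
= sqrt(6.1052)
= 2.4709

2.4709


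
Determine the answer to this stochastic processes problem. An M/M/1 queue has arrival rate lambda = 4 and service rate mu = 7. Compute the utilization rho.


rho = lambda/mu
= 4/7
= 0.5714

0.5714


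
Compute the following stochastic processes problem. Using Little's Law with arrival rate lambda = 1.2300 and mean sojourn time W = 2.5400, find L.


Little's Law: L = lambda * W
= 1.2300 * 2.5400
= 3.1242

3.1242


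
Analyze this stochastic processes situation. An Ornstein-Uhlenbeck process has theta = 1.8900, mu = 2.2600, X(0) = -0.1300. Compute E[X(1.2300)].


E[X(t)] = mu + (X(0) - mu)*exp(-theta*t)
= 2.2600 + (-0.1300 - 2.2600)*exp(-1.8900*1.2300)
= 2.2600 + -2.3900 * 0.0978
= 2.0262

2.0262


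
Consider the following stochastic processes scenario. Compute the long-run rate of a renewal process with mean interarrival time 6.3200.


Long-run renewal rate = 1/E(X)
= 1/6.3200
= 0.1582

0.1582


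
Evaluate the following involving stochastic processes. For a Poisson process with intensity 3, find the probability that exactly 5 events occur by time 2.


P(N(t)=k) = (lambda*t)^k * exp(-lambda*t) / k!
lambda*t = 6
= 6^5 * exp(-6) / 5!
= 7776 * 0.0025 / 120
= 0.1606

0.1606


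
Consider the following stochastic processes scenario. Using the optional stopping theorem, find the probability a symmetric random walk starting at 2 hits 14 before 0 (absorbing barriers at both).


By optional stopping theorem: E(M at tau) = M(0) = 2
P(hit 14)*14 + P(hit 0)*0 = 2
P(hit 14) = (2 - 0)/(14 - 0) = 1/7 = 0.1429

0.1429


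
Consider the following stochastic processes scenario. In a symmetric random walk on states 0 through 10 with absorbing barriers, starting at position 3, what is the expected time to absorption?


For symmetric RW on 0,...,N with absorbing barriers, E(i) = i*(N-i)
E(3) = 3 * 7 = 21

21


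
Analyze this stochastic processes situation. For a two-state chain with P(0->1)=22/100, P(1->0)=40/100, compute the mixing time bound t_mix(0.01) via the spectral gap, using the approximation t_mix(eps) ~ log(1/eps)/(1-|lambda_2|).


lambda_2 = |1 - p01 - p10| = |1 - 0.2200 - 0.4000| = 0.3800
t_mix ~ log(1/eps)/(1 - |lambda_2|)
= log(100)/(1 - 0.3800) = 4.6052/0.6200
= 7.4277

7.4277


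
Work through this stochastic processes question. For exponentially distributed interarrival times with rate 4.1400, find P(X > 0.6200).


P(X > t) = exp(-lambda * t)
= exp(-4.1400 * 0.6200)
= exp(-2.5668) = 0.0768

0.0768


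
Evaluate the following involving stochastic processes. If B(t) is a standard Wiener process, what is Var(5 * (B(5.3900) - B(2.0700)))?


Var(alpha*(B(t)-B(s))) = alpha^2 * (t-s)
= 5^2 * (5.3900 - 2.0700)
= 25 * 3.3200
= 83.0000

83.0000


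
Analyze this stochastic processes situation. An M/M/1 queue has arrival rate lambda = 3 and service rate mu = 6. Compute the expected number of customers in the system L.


rho = 3/6 = 0.5000
L = rho/(1-rho)
= 0.5000/0.5000
= 1.0000

1.0000


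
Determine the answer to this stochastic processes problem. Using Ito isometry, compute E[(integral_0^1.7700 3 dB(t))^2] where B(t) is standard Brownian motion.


By Ito isometry: E[(int f dB)^2] = int f^2 dt
= 3^2 * 1.7700
= 9 * 1.7700 = 15.9300

15.9300


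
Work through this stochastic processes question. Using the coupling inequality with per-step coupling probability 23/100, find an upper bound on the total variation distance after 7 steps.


TV distance bound <= (1-delta)^n
= (1 - 0.2300)^7
= 0.7700^7
= 0.1605

0.1605


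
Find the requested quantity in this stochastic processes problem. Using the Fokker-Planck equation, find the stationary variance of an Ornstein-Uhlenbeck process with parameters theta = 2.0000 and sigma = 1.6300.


Stationary variance = sigma^2 / (2*theta)
= 1.6300^2 / (2*2.0000)
= 2.6569 / 4.0000
= 0.6642

0.6642


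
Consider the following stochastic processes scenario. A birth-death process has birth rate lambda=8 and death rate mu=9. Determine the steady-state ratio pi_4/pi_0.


For birth-death process, pi_n/pi_0 = (lambda/mu)^n
= (8/9)^4
= 0.6243

0.6243


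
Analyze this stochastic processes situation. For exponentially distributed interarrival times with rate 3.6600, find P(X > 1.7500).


P(X > t) = exp(-lambda * t)
= exp(-3.6600 * 1.7500)
= exp(-6.4050) = 0.0017

0.0017


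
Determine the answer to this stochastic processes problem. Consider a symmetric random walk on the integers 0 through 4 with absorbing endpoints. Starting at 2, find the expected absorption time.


For symmetric RW on 0,...,N with absorbing barriers, E(i) = i*(N-i)
E(2) = 2 * 2 = 4

4


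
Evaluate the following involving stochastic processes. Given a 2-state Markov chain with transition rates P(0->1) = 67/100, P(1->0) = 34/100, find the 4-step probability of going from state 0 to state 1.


Computing P^4 by matrix multiplication.
P = [[0.3300, 0.6700], [0.3400, 0.6600]]
After raising P to the power 4:
P^4(0,1) = 0.6634

0.6634


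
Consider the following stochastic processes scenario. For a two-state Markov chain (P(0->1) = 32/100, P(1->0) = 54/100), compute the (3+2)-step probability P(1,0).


P^5 = P^3 * P^2
Computing via matrix multiplication of the transition matrix.
Entry (1,0) of P^5 = 0.6279

0.6279


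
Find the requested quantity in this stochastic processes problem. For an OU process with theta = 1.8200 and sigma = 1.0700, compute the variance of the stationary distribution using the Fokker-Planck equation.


Stationary variance = sigma^2 / (2*theta)
= 1.0700^2 / (2*1.8200)
= 1.1449 / 3.6400
= 0.3145

0.3145


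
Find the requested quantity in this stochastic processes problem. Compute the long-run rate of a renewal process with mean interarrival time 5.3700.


Long-run renewal rate = 1/E(X)
= 1/5.3700
= 0.1862

0.1862


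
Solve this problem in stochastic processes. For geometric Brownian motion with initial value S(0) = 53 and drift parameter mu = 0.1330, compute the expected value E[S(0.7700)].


E[S(t)] = S(0) * exp(mu * t)
= 53 * exp(0.1330 * 0.7700)
= 53 * 1.1078
= 58.7154

58.7154


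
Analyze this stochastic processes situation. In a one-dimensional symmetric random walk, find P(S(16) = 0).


P(S(16) = 0) = C(16,8) / 4^8
= 12870 / 65536
= 0.1964

0.1964


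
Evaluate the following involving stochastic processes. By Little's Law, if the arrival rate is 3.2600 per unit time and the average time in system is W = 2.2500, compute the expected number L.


Little's Law: L = lambda * W
= 3.2600 * 2.2500
= 7.3350

7.3350


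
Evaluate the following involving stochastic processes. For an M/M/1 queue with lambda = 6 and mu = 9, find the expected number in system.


rho = 6/9 = 0.6667
L = rho/(1-rho)
= 0.6667/0.3333
= 2.0000

2.0000


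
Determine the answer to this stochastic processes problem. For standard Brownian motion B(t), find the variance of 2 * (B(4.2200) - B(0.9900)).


Var(alpha*(B(t)-B(s))) = alpha^2 * (t-s)
= 2^2 * (4.2200 - 0.9900)
= 4 * 3.2300
= 12.9200

12.9200


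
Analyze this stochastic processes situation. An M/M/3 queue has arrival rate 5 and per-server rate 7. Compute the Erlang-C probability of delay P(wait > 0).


a = lambda/mu = 0.7143
rho = a/c = 0.2381
Erlang-C formula applied:
C(c,a) = 0.0389

0.0389


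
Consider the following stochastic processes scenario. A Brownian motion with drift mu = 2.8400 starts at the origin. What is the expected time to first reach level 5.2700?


Expected first passage time = a/mu
= 5.2700/2.8400
= 1.8556

1.8556


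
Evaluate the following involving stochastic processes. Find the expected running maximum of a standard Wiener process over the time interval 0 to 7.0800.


E(max B(s)) = sqrt(2t/pi)
= sqrt(2*7.0800/pi)
= sqrt(4.5073)
= 2.1230

2.1230


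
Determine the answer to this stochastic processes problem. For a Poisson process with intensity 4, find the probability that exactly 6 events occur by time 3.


P(N(t)=k) = (lambda*t)^k * exp(-lambda*t) / k!
lambda*t = 12
= 12^6 * exp(-12) / 6!
= 2985984 * 6.1442e-06 / 720
= 0.0255

0.0255


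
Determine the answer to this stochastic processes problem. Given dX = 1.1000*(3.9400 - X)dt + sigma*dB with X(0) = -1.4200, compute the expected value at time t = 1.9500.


E[X(t)] = mu + (X(0) - mu)*exp(-theta*t)
= 3.9400 + (-1.4200 - 3.9400)*exp(-1.1000*1.9500)
= 3.9400 + -5.3600 * 0.1171
= 3.3125

3.3125


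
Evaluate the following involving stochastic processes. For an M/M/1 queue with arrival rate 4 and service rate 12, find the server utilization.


rho = lambda/mu
= 4/12
= 0.3333

0.3333


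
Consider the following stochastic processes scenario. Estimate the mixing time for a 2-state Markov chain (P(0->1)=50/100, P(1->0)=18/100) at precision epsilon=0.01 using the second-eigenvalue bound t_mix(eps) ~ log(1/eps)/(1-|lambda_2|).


lambda_2 = |1 - p01 - p10| = |1 - 0.5000 - 0.1800| = 0.3200
t_mix ~ log(1/eps)/(1 - |lambda_2|)
= log(100)/(1 - 0.3200) = 4.6052/0.6800
= 6.7723

6.7723


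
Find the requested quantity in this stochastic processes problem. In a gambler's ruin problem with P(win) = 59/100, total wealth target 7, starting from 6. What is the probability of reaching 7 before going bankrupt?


Gambler's ruin formula:
r = q/p = 0.4100/0.5900 = 0.6949
P(win) = (1 - r^i)/(1 - r^N)
= (1 - 0.6949^6)/(1 - 0.6949^7)
= 0.9627

0.9627


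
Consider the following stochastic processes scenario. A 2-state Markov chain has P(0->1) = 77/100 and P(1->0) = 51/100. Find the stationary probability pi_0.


Stationary distribution: pi_0 = p10/(p01+p10), pi_1 = p01/(p01+p10)
p01 = 0.7700, p10 = 0.5100
pi_0 = 0.3984

0.3984


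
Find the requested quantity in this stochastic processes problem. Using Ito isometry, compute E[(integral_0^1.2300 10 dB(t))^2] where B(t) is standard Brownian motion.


By Ito isometry: E[(int f dB)^2] = int f^2 dt
= 10^2 * 1.2300
= 100 * 1.2300 = 123.0000

123.0000


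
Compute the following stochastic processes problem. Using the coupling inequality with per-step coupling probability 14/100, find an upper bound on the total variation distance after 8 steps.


TV distance bound <= (1-delta)^n
= (1 - 0.1400)^8
= 0.8600^8
= 0.2992

0.2992


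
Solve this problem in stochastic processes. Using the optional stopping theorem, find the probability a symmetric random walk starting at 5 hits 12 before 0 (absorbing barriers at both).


By optional stopping theorem: E(M at tau) = M(0) = 5
P(hit 12)*12 + P(hit 0)*0 = 5
P(hit 12) = (5 - 0)/(12 - 0) = 5/12 = 0.4167

0.4167


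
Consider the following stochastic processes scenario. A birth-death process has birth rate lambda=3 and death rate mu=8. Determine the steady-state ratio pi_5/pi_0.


For birth-death process, pi_n/pi_0 = (lambda/mu)^n
= (3/8)^5
= 0.0074

0.0074


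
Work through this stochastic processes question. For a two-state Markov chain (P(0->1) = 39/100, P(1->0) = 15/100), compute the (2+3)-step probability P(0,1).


P^5 = P^2 * P^3
Computing via matrix multiplication of the transition matrix.
Entry (0,1) of P^5 = 0.7073

0.7073


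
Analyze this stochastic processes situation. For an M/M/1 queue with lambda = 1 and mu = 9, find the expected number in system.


rho = 1/9 = 0.1111
L = rho/(1-rho)
= 0.1111/0.8889
= 0.1250

0.1250


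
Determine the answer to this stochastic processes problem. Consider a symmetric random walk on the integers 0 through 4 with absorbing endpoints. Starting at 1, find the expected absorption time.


For symmetric RW on 0,...,N with absorbing barriers, E(i) = i*(N-i)
E(1) = 1 * 3 = 3

3


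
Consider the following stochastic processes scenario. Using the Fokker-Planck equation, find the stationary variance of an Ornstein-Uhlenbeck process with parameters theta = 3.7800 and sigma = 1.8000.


Stationary variance = sigma^2 / (2*theta)
= 1.8000^2 / (2*3.7800)
= 3.2400 / 7.5600
= 0.4286

0.4286


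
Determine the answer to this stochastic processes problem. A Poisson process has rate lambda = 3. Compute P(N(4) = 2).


P(N(t)=k) = (lambda*t)^k * exp(-lambda*t) / k!
lambda*t = 12
= 12^2 * exp(-12) / 2!
= 144 * 6.1442e-06 / 2
= 4.4238e-04

4.4238e-04


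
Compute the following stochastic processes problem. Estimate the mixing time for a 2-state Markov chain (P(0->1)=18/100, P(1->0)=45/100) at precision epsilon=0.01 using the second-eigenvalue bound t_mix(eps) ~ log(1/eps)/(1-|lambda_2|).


lambda_2 = |1 - p01 - p10| = |1 - 0.1800 - 0.4500| = 0.3700
t_mix ~ log(1/eps)/(1 - |lambda_2|)
= log(100)/(1 - 0.3700) = 4.6052/0.6300
= 7.3098

7.3098


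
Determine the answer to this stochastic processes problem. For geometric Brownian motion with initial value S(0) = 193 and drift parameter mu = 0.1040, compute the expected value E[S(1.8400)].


E[S(t)] = S(0) * exp(mu * t)
= 193 * exp(0.1040 * 1.8400)
= 193 * 1.2109
= 233.7028

233.7028


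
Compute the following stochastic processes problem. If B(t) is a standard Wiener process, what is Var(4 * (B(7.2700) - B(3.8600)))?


Var(alpha*(B(t)-B(s))) = alpha^2 * (t-s)
= 4^2 * (7.2700 - 3.8600)
= 16 * 3.4100
= 54.5600

54.5600


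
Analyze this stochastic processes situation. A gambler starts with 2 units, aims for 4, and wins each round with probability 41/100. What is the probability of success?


Gambler's ruin formula:
r = q/p = 0.5900/0.4100 = 1.4390
P(win) = (1 - r^i)/(1 - r^N)
= (1 - 1.4390^2)/(1 - 1.4390^4)
= 0.3256

0.3256


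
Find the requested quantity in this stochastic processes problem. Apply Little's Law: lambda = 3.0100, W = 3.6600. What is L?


Little's Law: L = lambda * W
= 3.0100 * 3.6600
= 11.0166

11.0166


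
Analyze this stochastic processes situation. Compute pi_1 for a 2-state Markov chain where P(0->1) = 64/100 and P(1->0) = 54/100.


Stationary distribution: pi_0 = p10/(p01+p10), pi_1 = p01/(p01+p10)
p01 = 0.6400, p10 = 0.5400
pi_1 = 0.5424

0.5424


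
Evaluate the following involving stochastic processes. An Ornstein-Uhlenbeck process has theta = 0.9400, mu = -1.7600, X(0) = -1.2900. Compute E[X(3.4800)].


E[X(t)] = mu + (X(0) - mu)*exp(-theta*t)
= -1.7600 + (-1.2900 - -1.7600)*exp(-0.9400*3.4800)
= -1.7600 + 0.4700 * 0.0380
= -1.7422

-1.7422


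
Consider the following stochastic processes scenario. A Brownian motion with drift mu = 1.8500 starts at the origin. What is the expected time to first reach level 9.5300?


Expected first passage time = a/mu
= 9.5300/1.8500
= 5.1514

5.1514


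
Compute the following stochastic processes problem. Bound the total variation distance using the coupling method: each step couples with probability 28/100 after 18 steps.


TV distance bound <= (1-delta)^n
= (1 - 0.2800)^18
= 0.7200^18
= 0.0027

0.0027


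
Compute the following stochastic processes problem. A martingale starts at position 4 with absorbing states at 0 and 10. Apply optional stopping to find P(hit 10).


By optional stopping theorem: E(M at tau) = M(0) = 4
P(hit 10)*10 + P(hit 0)*0 = 4
P(hit 10) = (4 - 0)/(10 - 0) = 2/5 = 0.4000

0.4000


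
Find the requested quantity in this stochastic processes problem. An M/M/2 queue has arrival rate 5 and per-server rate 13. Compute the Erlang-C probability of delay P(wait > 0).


a = lambda/mu = 0.3846
rho = a/c = 0.1923
Erlang-C formula applied:
C(c,a) = 0.0620

0.0620


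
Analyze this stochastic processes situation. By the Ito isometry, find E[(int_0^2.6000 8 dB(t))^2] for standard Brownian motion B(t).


By Ito isometry: E[(int f dB)^2] = int f^2 dt
= 8^2 * 2.6000
= 64 * 2.6000 = 166.4000

166.4000


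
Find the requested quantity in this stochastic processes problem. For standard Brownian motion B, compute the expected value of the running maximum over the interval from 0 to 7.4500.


E(max B(s)) = sqrt(2t/pi)
= sqrt(2*7.4500/pi)
= sqrt(4.7428)
= 2.1778

2.1778


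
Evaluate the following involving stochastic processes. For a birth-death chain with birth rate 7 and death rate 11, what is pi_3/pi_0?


For birth-death process, pi_n/pi_0 = (lambda/mu)^n
= (7/11)^3
= 0.2577

0.2577


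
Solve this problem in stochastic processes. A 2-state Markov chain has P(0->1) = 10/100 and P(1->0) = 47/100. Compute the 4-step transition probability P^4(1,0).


Computing P^4 by matrix multiplication.
P = [[0.9000, 0.1000], [0.4700, 0.5300]]
After raising P to the power 4:
P^4(1,0) = 0.7964

0.7964


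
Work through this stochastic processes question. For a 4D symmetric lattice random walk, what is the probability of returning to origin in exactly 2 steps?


P(return in 2 steps) = P(reverse first step) = 1/(2d)
= 1/8
= 0.1250

0.1250
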